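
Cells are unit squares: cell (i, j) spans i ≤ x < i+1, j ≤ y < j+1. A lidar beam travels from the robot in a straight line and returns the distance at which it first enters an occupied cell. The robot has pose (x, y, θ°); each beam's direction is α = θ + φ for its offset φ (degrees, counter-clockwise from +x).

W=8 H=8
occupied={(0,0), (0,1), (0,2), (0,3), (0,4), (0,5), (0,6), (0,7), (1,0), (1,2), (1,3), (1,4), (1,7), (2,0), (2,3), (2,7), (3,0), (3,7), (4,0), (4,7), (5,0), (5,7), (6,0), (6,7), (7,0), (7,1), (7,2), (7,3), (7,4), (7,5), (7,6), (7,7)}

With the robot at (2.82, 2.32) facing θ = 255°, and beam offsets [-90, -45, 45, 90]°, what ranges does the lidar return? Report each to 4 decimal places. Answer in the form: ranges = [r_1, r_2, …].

beam 1: φ=-90°, α=165°
  d=(-0.9659,0.2588)  start (2,2)  tX=0.8489 tY=2.6273  stride 1/|dx|=1.0353 1/|dy|=3.8637
    cross x-line → (1,2), t=0.8489 (wall)
  → r_1 = 0.8489
beam 2: φ=-45°, α=210°
  d=(-0.8660,-0.5000)  start (2,2)  tX=0.9469 tY=0.6400  stride 1/|dx|=1.1547 1/|dy|=2.0000
    cross y-line → (2,1), t=0.6400
    cross x-line → (1,1), t=0.9469
    cross x-line → (0,1), t=2.1016 (wall)
  → r_2 = 2.1016
beam 3: φ=45°, α=300°
  d=(0.5000,-0.8660)  start (2,2)  tX=0.3600 tY=0.3695  stride 1/|dx|=2.0000 1/|dy|=1.1547
    cross x-line → (3,2), t=0.3600
    cross y-line → (3,1), t=0.3695
    cross y-line → (3,0), t=1.5242 (wall)
  → r_3 = 1.5242
beam 4: φ=90°, α=345°
  d=(0.9659,-0.2588)  start (2,2)  tX=0.1863 tY=1.2364  stride 1/|dx|=1.0353 1/|dy|=3.8637
    cross x-line → (3,2), t=0.1863
    cross x-line → (4,2), t=1.2216
    cross y-line → (4,1), t=1.2364
    cross x-line → (5,1), t=2.2569
    cross x-line → (6,1), t=3.2922
    cross x-line → (7,1), t=4.3275 (wall)
  → r_4 = 4.3275

ranges = [0.8489, 2.1016, 1.5242, 4.3275]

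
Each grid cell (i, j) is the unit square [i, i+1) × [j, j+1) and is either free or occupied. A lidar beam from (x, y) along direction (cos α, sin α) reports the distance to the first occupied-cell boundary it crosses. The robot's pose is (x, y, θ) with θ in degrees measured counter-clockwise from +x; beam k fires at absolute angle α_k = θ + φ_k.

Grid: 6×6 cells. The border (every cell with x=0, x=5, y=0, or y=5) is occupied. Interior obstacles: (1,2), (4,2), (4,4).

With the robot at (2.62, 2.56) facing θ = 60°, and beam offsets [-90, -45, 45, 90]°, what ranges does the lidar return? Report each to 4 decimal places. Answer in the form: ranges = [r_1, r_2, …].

ranges = [2.7482, 1.4287, 2.5261, 0.7159]

beam 1: φ=-90°, α=330°
  d=(0.8660,-0.5000)  start (2,2)  tX=0.4388 tY=1.1200  stride 1/|dx|=1.1547 1/|dy|=2.0000
    cross x-line → (3,2), t=0.4388
    cross y-line → (3,1), t=1.1200
    cross x-line → (4,1), t=1.5935
    cross x-line → (5,1), t=2.7482 (wall)
  → r_1 = 2.7482
beam 2: φ=-45°, α=15°
  d=(0.9659,0.2588)  start (2,2)  tX=0.3934 tY=1.7000  stride 1/|dx|=1.0353 1/|dy|=3.8637
    cross x-line → (3,2), t=0.3934
    cross x-line → (4,2), t=1.4287 (wall)
  → r_2 = 1.4287
beam 3: φ=45°, α=105°
  d=(-0.2588,0.9659)  start (2,2)  tX=2.3955 tY=0.4555  stride 1/|dx|=3.8637 1/|dy|=1.0353
    cross y-line → (2,3), t=0.4555
    cross y-line → (2,4), t=1.4908
    cross x-line → (1,4), t=2.3955
    cross y-line → (1,5), t=2.5261 (wall)
  → r_3 = 2.5261
beam 4: φ=90°, α=150°
  d=(-0.8660,0.5000)  start (2,2)  tX=0.7159 tY=0.8800  stride 1/|dx|=1.1547 1/|dy|=2.0000
    cross x-line → (1,2), t=0.7159 (wall)
  → r_4 = 0.7159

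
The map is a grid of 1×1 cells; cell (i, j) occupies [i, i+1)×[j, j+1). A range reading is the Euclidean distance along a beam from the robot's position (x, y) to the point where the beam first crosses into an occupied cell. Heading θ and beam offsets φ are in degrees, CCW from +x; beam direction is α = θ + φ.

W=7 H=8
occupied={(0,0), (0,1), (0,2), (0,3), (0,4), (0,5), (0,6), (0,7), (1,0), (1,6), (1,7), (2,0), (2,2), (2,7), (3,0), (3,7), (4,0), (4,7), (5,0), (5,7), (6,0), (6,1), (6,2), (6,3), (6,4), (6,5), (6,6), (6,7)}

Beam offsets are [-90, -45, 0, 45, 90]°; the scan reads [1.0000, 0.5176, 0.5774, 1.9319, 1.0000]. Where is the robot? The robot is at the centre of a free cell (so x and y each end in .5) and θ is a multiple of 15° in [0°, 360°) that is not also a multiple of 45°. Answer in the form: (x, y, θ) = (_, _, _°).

Candidates: 28 free-cell centres × 16 headings = 448 poses. Raycast each; keep the one whose scan matches to 4 dp.
  (4.5, 6.5, 195°): beam 1 = 0.5176 ≠ 1.0000 ✗
  (5.5, 3.5, 30°): beam 5 = 4.0415 ≠ 1.0000 ✗
  (1.5, 5.5, 120°): beam 1 = 3.0000 ≠ 1.0000 ✗
  (5.5, 5.5, 60°): beam 1 = 0.5774 ≠ 1.0000 ✗
  …
  (1.5, 3.5, 210°): r_1=1.0000, r_2=0.5176, r_3=0.5774, r_4=1.9319, r_5=1.0000 — all match ✓
No second candidate reproduces the full scan.

(x, y, θ) = (1.5, 3.5, 210°)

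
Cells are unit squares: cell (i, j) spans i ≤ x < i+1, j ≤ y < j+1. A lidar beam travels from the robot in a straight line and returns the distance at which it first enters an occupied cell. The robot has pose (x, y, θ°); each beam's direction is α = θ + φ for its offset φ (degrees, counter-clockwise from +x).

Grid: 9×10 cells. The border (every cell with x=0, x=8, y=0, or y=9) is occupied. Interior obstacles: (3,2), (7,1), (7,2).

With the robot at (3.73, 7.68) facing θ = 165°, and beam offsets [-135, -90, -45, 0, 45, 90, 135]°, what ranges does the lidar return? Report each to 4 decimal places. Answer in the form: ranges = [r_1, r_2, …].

beam 1: φ=-135°, α=30°
  direction (0.8660, 0.5000); cell (3,7); t to first gridline: x 0.3118, y 0.6400 (then +1.1547 / +2.0000)
    (4,7) via x @ 0.3118
    (4,8) via y @ 0.6400
    (5,8) via x @ 1.4665
    (6,8) via x @ 2.6212
    (6,9) via y @ 2.6400  # hit
  → r_1 = 2.6400
beam 2: φ=-90°, α=75°
  direction (0.2588, 0.9659); cell (3,7); t to first gridline: x 1.0432, y 0.3313 (then +3.8637 / +1.0353)
    (3,8) via y @ 0.3313
    (4,8) via x @ 1.0432
    (4,9) via y @ 1.3666  # hit
  → r_2 = 1.3666
beam 3: φ=-45°, α=120°
  direction (-0.5000, 0.8660); cell (3,7); t to first gridline: x 1.4600, y 0.3695 (then +2.0000 / +1.1547)
    (3,8) via y @ 0.3695
    (2,8) via x @ 1.4600
    (2,9) via y @ 1.5242  # hit
  → r_3 = 1.5242
beam 4: φ=0°, α=165°
  direction (-0.9659, 0.2588); cell (3,7); t to first gridline: x 0.7558, y 1.2364 (then +1.0353 / +3.8637)
    (2,7) via x @ 0.7558
    (2,8) via y @ 1.2364
    (1,8) via x @ 1.7910
    (0,8) via x @ 2.8263  # hit
  → r_4 = 2.8263
beam 5: φ=45°, α=210°
  direction (-0.8660, -0.5000); cell (3,7); t to first gridline: x 0.8429, y 1.3600 (then +1.1547 / +2.0000)
    (2,7) via x @ 0.8429
    (2,6) via y @ 1.3600
    (1,6) via x @ 1.9976
    (0,6) via x @ 3.1523  # hit
  → r_5 = 3.1523
beam 6: φ=90°, α=255°
  direction (-0.2588, -0.9659); cell (3,7); t to first gridline: x 2.8205, y 0.7040 (then +3.8637 / +1.0353)
    (3,6) via y @ 0.7040
    (3,5) via y @ 1.7393
    (3,4) via y @ 2.7745
    (2,4) via x @ 2.8205
    (2,3) via y @ 3.8098
    (2,2) via y @ 4.8451
    (2,1) via y @ 5.8804
    (1,1) via x @ 6.6842
    (1,0) via y @ 6.9156  # hit
  → r_6 = 6.9156
beam 7: φ=135°, α=300°
  direction (0.5000, -0.8660); cell (3,7); t to first gridline: x 0.5400, y 0.7852 (then +2.0000 / +1.1547)
    (4,7) via x @ 0.5400
    (4,6) via y @ 0.7852
    (4,5) via y @ 1.9399
    (5,5) via x @ 2.5400
    (5,4) via y @ 3.0946
    (5,3) via y @ 4.2493
    (6,3) via x @ 4.5400
    (6,2) via y @ 5.4040
    (7,2) via x @ 6.5400  # hit
  → r_7 = 6.5400

ranges = [2.6400, 1.3666, 1.5242, 2.8263, 3.1523, 6.9156, 6.5400]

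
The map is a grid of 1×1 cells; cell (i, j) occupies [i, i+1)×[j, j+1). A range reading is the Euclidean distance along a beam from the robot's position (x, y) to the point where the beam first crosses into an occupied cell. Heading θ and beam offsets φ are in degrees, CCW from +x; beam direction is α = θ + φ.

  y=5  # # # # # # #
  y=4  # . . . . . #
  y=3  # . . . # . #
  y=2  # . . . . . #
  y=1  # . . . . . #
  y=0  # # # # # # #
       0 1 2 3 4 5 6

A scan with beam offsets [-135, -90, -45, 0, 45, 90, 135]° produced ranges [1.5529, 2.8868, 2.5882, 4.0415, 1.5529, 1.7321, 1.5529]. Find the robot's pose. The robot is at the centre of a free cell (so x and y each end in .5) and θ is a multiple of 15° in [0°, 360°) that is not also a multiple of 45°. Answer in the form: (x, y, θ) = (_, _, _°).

(x, y, θ) = (2.5, 3.5, 330°)

Enumerate (i+0.5, j+0.5, θ) over the 19 free cells and 16 admissible headings. For each, cast all 7 beams and compare to the given ranges.
  (5.5, 3.5, 75°): beam 1 = 1.0000 ≠ 1.5529 ✗
  (4.5, 1.5, 240°): beam 2 = 4.0415 ≠ 2.8868 ✗
  (5.5, 3.5, 300°): beam 1 = 0.5176 ≠ 1.5529 ✗
  …
  (2.5, 3.5, 330°): r_1=1.5529, r_2=2.8868, r_3=2.5882, r_4=4.0415, r_5=1.5529, r_6=1.7321, r_7=1.5529 — all match ✓
No second candidate reproduces the full scan.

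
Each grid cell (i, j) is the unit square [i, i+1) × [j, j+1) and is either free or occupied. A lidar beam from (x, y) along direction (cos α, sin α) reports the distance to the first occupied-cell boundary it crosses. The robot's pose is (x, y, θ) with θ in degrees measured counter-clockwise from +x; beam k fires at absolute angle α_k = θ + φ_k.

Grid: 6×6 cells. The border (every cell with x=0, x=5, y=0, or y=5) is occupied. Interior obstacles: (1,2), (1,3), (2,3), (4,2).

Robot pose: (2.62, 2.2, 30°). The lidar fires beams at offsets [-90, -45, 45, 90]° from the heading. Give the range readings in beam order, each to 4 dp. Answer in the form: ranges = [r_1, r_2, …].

beam 1: φ=-90°, α=300°
  cosα=0.5000 sinα=-0.8660 | (2,2) | tMaxX 0.7600 tMaxY 0.2309 | tΔX 2.0000 tΔY 1.1547
    t=0.2309 [y] (2,1)
    t=0.7600 [x] (3,1)
    t=1.3856 [y] (3,0) — stop
  → r_1 = 1.3856
beam 2: φ=-45°, α=345°
  cosα=0.9659 sinα=-0.2588 | (2,2) | tMaxX 0.3934 tMaxY 0.7727 | tΔX 1.0353 tΔY 3.8637
    t=0.3934 [x] (3,2)
    t=0.7727 [y] (3,1)
    t=1.4287 [x] (4,1)
    t=2.4640 [x] (5,1) — stop
  → r_2 = 2.4640
beam 3: φ=45°, α=75°
  cosα=0.2588 sinα=0.9659 | (2,2) | tMaxX 1.4682 tMaxY 0.8282 | tΔX 3.8637 tΔY 1.0353
    t=0.8282 [y] (2,3) — stop
  → r_3 = 0.8282
beam 4: φ=90°, α=120°
  cosα=-0.5000 sinα=0.8660 | (2,2) | tMaxX 1.2400 tMaxY 0.9238 | tΔX 2.0000 tΔY 1.1547
    t=0.9238 [y] (2,3) — stop
  → r_4 = 0.9238

ranges = [1.3856, 2.4640, 0.8282, 0.9238]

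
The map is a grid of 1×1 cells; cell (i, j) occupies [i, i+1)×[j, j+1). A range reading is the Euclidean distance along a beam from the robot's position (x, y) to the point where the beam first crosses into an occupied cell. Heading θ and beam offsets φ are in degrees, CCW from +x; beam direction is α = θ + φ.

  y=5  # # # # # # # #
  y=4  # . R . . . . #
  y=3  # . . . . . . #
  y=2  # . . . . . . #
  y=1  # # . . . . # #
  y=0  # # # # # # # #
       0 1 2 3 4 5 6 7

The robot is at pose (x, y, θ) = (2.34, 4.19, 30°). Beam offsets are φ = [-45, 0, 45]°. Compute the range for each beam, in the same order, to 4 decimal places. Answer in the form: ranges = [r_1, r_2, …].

ranges = [4.8244, 1.6200, 0.8386]

beam 1: φ=-45°, α=345°
  direction (0.9659, -0.2588); cell (2,4); t to first gridline: x 0.6833, y 0.7341 (then +1.0353 / +3.8637)
    (3,4) via x @ 0.6833
    (3,3) via y @ 0.7341
    (4,3) via x @ 1.7186
    (5,3) via x @ 2.7538
    (6,3) via x @ 3.7891
    (6,2) via y @ 4.5978
    (7,2) via x @ 4.8244  # hit
  → r_1 = 4.8244
beam 2: φ=0°, α=30°
  direction (0.8660, 0.5000); cell (2,4); t to first gridline: x 0.7621, y 1.6200 (then +1.1547 / +2.0000)
    (3,4) via x @ 0.7621
    (3,5) via y @ 1.6200  # hit
  → r_2 = 1.6200
beam 3: φ=45°, α=75°
  direction (0.2588, 0.9659); cell (2,4); t to first gridline: x 2.5500, y 0.8386 (then +3.8637 / +1.0353)
    (2,5) via y @ 0.8386  # hit
  → r_3 = 0.8386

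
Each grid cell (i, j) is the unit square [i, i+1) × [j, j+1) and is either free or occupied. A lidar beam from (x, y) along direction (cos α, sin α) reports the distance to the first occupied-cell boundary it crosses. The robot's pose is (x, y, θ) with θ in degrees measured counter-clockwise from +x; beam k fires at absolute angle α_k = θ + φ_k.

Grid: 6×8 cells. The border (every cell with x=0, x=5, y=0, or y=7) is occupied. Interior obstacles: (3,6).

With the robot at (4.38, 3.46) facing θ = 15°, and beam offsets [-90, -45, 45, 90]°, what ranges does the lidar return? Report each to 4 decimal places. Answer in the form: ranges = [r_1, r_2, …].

ranges = [2.3955, 0.7159, 1.2400, 2.6296]

beam 1: φ=-90°, α=285°
  d=(0.2588,-0.9659)  start (4,3)  tX=2.3955 tY=0.4762  stride 1/|dx|=3.8637 1/|dy|=1.0353
    cross y-line → (4,2), t=0.4762
    cross y-line → (4,1), t=1.5115
    cross x-line → (5,1), t=2.3955 (wall)
  → r_1 = 2.3955
beam 2: φ=-45°, α=330°
  d=(0.8660,-0.5000)  start (4,3)  tX=0.7159 tY=0.9200  stride 1/|dx|=1.1547 1/|dy|=2.0000
    cross x-line → (5,3), t=0.7159 (wall)
  → r_2 = 0.7159
beam 3: φ=45°, α=60°
  d=(0.5000,0.8660)  start (4,3)  tX=1.2400 tY=0.6235  stride 1/|dx|=2.0000 1/|dy|=1.1547
    cross y-line → (4,4), t=0.6235
    cross x-line → (5,4), t=1.2400 (wall)
  → r_3 = 1.2400
beam 4: φ=90°, α=105°
  d=(-0.2588,0.9659)  start (4,3)  tX=1.4682 tY=0.5590  stride 1/|dx|=3.8637 1/|dy|=1.0353
    cross y-line → (4,4), t=0.5590
    cross x-line → (3,4), t=1.4682
    cross y-line → (3,5), t=1.5943
    cross y-line → (3,6), t=2.6296 (wall)
  → r_4 = 2.6296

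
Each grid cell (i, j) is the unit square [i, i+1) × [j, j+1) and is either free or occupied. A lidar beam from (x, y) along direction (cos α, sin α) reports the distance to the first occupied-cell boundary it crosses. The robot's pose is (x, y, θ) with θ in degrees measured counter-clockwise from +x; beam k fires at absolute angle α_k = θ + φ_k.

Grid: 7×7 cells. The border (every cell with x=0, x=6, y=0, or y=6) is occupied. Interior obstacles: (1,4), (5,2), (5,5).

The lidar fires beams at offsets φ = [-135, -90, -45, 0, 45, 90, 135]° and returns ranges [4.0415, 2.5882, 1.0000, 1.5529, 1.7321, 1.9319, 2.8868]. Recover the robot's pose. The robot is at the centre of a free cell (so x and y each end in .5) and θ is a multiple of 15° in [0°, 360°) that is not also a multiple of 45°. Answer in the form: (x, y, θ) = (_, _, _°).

The pose lattice has 22·16 = 352 candidates. Test each by forward raycasting.
  (4.5, 2.5, 195°): beam 1 = 2.8868 ≠ 4.0415 ✗
  (4.5, 5.5, 195°): beam 1 = 0.5774 ≠ 4.0415 ✗
  (2.5, 3.5, 285°): beam 1 = 1.0000 ≠ 4.0415 ✗
  (2.5, 3.5, 105°): beam 1 = 2.8868 ≠ 4.0415 ✗
  …
  (4.5, 3.5, 345°): r_1=4.0415, r_2=2.5882, r_3=1.0000, r_4=1.5529, r_5=1.7321, r_6=1.9319, r_7=2.8868 — all match ✓
Only this pose fits every beam.

(x, y, θ) = (4.5, 3.5, 345°)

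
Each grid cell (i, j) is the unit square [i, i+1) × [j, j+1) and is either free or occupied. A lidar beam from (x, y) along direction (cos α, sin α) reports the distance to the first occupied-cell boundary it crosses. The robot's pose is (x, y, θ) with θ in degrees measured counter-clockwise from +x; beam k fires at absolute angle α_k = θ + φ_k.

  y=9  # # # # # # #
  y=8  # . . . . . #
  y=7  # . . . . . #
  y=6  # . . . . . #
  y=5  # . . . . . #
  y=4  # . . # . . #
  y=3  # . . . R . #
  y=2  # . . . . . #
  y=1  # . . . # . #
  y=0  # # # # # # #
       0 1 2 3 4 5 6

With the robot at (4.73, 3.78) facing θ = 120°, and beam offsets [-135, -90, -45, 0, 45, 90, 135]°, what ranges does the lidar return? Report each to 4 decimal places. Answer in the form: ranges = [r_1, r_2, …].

ranges = [1.3148, 1.4665, 4.9069, 6.0275, 0.8500, 4.3070, 1.8428]

beam 1: φ=-135°, α=345°
  dir = (cos 345°, sin 345°) = (0.9659, -0.2588); from cell (4,3)
  next x-line at t=0.2795, next y-line at t=3.0137; Δt_x=1.0353, Δt_y=3.8637
    x: enter (5,3) at t=0.2795
    x: enter (6,3) at t=1.3148 ← occupied
  → r_1 = 1.3148
beam 2: φ=-90°, α=30°
  dir = (cos 30°, sin 30°) = (0.8660, 0.5000); from cell (4,3)
  next x-line at t=0.3118, next y-line at t=0.4400; Δt_x=1.1547, Δt_y=2.0000
    x: enter (5,3) at t=0.3118
    y: enter (5,4) at t=0.4400
    x: enter (6,4) at t=1.4665 ← occupied
  → r_2 = 1.4665
beam 3: φ=-45°, α=75°
  dir = (cos 75°, sin 75°) = (0.2588, 0.9659); from cell (4,3)
  next x-line at t=1.0432, next y-line at t=0.2278; Δt_x=3.8637, Δt_y=1.0353
    y: enter (4,4) at t=0.2278
    x: enter (5,4) at t=1.0432
    y: enter (5,5) at t=1.2630
    y: enter (5,6) at t=2.2983
    y: enter (5,7) at t=3.3336
    y: enter (5,8) at t=4.3689
    x: enter (6,8) at t=4.9069 ← occupied
  → r_3 = 4.9069
beam 4: φ=0°, α=120°
  dir = (cos 120°, sin 120°) = (-0.5000, 0.8660); from cell (4,3)
  next x-line at t=1.4600, next y-line at t=0.2540; Δt_x=2.0000, Δt_y=1.1547
    y: enter (4,4) at t=0.2540
    y: enter (4,5) at t=1.4087
    x: enter (3,5) at t=1.4600
    y: enter (3,6) at t=2.5634
    x: enter (2,6) at t=3.4600
    y: enter (2,7) at t=3.7181
    y: enter (2,8) at t=4.8728
    x: enter (1,8) at t=5.4600
    y: enter (1,9) at t=6.0275 ← occupied
  → r_4 = 6.0275
beam 5: φ=45°, α=165°
  dir = (cos 165°, sin 165°) = (-0.9659, 0.2588); from cell (4,3)
  next x-line at t=0.7558, next y-line at t=0.8500; Δt_x=1.0353, Δt_y=3.8637
    x: enter (3,3) at t=0.7558
    y: enter (3,4) at t=0.8500 ← occupied
  → r_5 = 0.8500
beam 6: φ=90°, α=210°
  dir = (cos 210°, sin 210°) = (-0.8660, -0.5000); from cell (4,3)
  next x-line at t=0.8429, next y-line at t=1.5600; Δt_x=1.1547, Δt_y=2.0000
    x: enter (3,3) at t=0.8429
    y: enter (3,2) at t=1.5600
    x: enter (2,2) at t=1.9976
    x: enter (1,2) at t=3.1523
    y: enter (1,1) at t=3.5600
    x: enter (0,1) at t=4.3070 ← occupied
  → r_6 = 4.3070
beam 7: φ=135°, α=255°
  dir = (cos 255°, sin 255°) = (-0.2588, -0.9659); from cell (4,3)
  next x-line at t=2.8205, next y-line at t=0.8075; Δt_x=3.8637, Δt_y=1.0353
    y: enter (4,2) at t=0.8075
    y: enter (4,1) at t=1.8428 ← occupied
  → r_7 = 1.8428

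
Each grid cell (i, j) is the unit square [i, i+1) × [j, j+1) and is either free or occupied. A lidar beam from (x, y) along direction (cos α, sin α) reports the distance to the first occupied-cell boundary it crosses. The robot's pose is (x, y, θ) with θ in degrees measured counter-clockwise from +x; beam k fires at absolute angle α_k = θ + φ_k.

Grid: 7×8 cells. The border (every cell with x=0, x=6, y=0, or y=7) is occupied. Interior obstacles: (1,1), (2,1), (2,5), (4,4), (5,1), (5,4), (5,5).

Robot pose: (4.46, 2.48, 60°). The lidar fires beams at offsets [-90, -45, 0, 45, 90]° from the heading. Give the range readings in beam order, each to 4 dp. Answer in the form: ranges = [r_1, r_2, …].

beam 1: φ=-90°, α=330°
  direction (0.8660, -0.5000); cell (4,2); t to first gridline: x 0.6235, y 0.9600 (then +1.1547 / +2.0000)
    (5,2) via x @ 0.6235
    (5,1) via y @ 0.9600  # hit
  → r_1 = 0.9600
beam 2: φ=-45°, α=15°
  direction (0.9659, 0.2588); cell (4,2); t to first gridline: x 0.5590, y 2.0091 (then +1.0353 / +3.8637)
    (5,2) via x @ 0.5590
    (6,2) via x @ 1.5943  # hit
  → r_2 = 1.5943
beam 3: φ=0°, α=60°
  direction (0.5000, 0.8660); cell (4,2); t to first gridline: x 1.0800, y 0.6004 (then +2.0000 / +1.1547)
    (4,3) via y @ 0.6004
    (5,3) via x @ 1.0800
    (5,4) via y @ 1.7551  # hit
  → r_3 = 1.7551
beam 4: φ=45°, α=105°
  direction (-0.2588, 0.9659); cell (4,2); t to first gridline: x 1.7773, y 0.5383 (then +3.8637 / +1.0353)
    (4,3) via y @ 0.5383
    (4,4) via y @ 1.5736  # hit
  → r_4 = 1.5736
beam 5: φ=90°, α=150°
  direction (-0.8660, 0.5000); cell (4,2); t to first gridline: x 0.5312, y 1.0400 (then +1.1547 / +2.0000)
    (3,2) via x @ 0.5312
    (3,3) via y @ 1.0400
    (2,3) via x @ 1.6859
    (1,3) via x @ 2.8406
    (1,4) via y @ 3.0400
    (0,4) via x @ 3.9953  # hit
  → r_5 = 3.9953

ranges = [0.9600, 1.5943, 1.7551, 1.5736, 3.9953]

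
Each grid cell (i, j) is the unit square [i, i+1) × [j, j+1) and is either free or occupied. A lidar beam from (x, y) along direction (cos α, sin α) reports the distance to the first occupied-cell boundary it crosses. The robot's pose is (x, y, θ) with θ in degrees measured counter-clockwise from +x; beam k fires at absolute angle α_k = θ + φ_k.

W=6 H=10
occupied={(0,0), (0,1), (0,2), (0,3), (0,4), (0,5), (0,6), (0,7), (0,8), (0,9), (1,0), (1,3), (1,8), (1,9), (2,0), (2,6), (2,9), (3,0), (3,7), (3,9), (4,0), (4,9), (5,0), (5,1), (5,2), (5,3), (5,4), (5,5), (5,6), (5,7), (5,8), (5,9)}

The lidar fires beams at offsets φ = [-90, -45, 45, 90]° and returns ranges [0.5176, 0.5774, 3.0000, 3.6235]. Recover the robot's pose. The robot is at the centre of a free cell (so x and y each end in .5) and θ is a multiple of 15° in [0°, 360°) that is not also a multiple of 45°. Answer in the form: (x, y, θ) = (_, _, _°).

The pose lattice has 28·16 = 448 candidates. Test each by forward raycasting.
  (4.5, 3.5, 330°): beam 1 = 2.8868 ≠ 0.5176 ✗
  (2.5, 2.5, 300°): beam 1 = 1.7321 ≠ 0.5176 ✗
  (4.5, 8.5, 30°): beam 1 = 1.0000 ≠ 0.5176 ✗
  (1.5, 6.5, 105°): beam 2 = 2.8868 ≠ 0.5774 ✗
  (4.5, 4.5, 285°): beam 1 = 2.5882 ≠ 0.5176 ✗
  …
  (4.5, 3.5, 75°): r_1=0.5176, r_2=0.5774, r_3=3.0000, r_4=3.6235 — all match ✓
Unique over the lattice → pose = (4.5, 3.5, 75°).

(x, y, θ) = (4.5, 3.5, 75°)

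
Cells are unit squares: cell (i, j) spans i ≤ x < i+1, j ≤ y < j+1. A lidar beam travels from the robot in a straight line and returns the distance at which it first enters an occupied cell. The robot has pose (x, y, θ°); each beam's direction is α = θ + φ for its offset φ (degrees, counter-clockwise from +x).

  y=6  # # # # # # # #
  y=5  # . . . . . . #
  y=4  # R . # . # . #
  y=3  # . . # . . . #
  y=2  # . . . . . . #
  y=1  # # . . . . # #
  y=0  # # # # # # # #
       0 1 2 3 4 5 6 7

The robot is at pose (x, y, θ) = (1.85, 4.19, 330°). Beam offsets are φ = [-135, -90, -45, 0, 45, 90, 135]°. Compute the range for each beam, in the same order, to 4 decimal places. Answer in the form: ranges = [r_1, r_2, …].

ranges = [0.8800, 1.7000, 3.3025, 1.3279, 1.1906, 2.0900, 1.8738]

beam 1: φ=-135°, α=195°
  d=(-0.9659,-0.2588)  start (1,4)  tX=0.8800 tY=0.7341  stride 1/|dx|=1.0353 1/|dy|=3.8637
    cross y-line → (1,3), t=0.7341
    cross x-line → (0,3), t=0.8800 (wall)
  → r_1 = 0.8800
beam 2: φ=-90°, α=240°
  d=(-0.5000,-0.8660)  start (1,4)  tX=1.7000 tY=0.2194  stride 1/|dx|=2.0000 1/|dy|=1.1547
    cross y-line → (1,3), t=0.2194
    cross y-line → (1,2), t=1.3741
    cross x-line → (0,2), t=1.7000 (wall)
  → r_2 = 1.7000
beam 3: φ=-45°, α=285°
  d=(0.2588,-0.9659)  start (1,4)  tX=0.5796 tY=0.1967  stride 1/|dx|=3.8637 1/|dy|=1.0353
    cross y-line → (1,3), t=0.1967
    cross x-line → (2,3), t=0.5796
    cross y-line → (2,2), t=1.2320
    cross y-line → (2,1), t=2.2673
    cross y-line → (2,0), t=3.3025 (wall)
  → r_3 = 3.3025
beam 4: φ=0°, α=330°
  d=(0.8660,-0.5000)  start (1,4)  tX=0.1732 tY=0.3800  stride 1/|dx|=1.1547 1/|dy|=2.0000
    cross x-line → (2,4), t=0.1732
    cross y-line → (2,3), t=0.3800
    cross x-line → (3,3), t=1.3279 (wall)
  → r_4 = 1.3279
beam 5: φ=45°, α=15°
  d=(0.9659,0.2588)  start (1,4)  tX=0.1553 tY=3.1296  stride 1/|dx|=1.0353 1/|dy|=3.8637
    cross x-line → (2,4), t=0.1553
    cross x-line → (3,4), t=1.1906 (wall)
  → r_5 = 1.1906
beam 6: φ=90°, α=60°
  d=(0.5000,0.8660)  start (1,4)  tX=0.3000 tY=0.9353  stride 1/|dx|=2.0000 1/|dy|=1.1547
    cross x-line → (2,4), t=0.3000
    cross y-line → (2,5), t=0.9353
    cross y-line → (2,6), t=2.0900 (wall)
  → r_6 = 2.0900
beam 7: φ=135°, α=105°
  d=(-0.2588,0.9659)  start (1,4)  tX=3.2841 tY=0.8386  stride 1/|dx|=3.8637 1/|dy|=1.0353
    cross y-line → (1,5), t=0.8386
    cross y-line → (1,6), t=1.8738 (wall)
  → r_7 = 1.8738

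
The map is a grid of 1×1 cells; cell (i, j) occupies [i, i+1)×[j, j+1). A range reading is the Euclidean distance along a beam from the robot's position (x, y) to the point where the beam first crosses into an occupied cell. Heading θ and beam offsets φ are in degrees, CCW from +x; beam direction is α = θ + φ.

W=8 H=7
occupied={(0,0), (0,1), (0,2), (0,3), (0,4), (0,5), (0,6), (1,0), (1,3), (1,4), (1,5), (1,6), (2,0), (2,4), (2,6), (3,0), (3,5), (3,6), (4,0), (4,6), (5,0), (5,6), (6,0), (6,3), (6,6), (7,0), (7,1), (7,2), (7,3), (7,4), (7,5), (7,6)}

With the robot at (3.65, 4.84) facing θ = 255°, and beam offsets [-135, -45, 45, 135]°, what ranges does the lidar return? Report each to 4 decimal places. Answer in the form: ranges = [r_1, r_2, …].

beam 1: φ=-135°, α=120°
  dir = (cos 120°, sin 120°) = (-0.5000, 0.8660); from cell (3,4)
  next x-line at t=1.3000, next y-line at t=0.1848; Δt_x=2.0000, Δt_y=1.1547
    y: enter (3,5) at t=0.1848 ← occupied
  → r_1 = 0.1848
beam 2: φ=-45°, α=210°
  dir = (cos 210°, sin 210°) = (-0.8660, -0.5000); from cell (3,4)
  next x-line at t=0.7506, next y-line at t=1.6800; Δt_x=1.1547, Δt_y=2.0000
    x: enter (2,4) at t=0.7506 ← occupied
  → r_2 = 0.7506
beam 3: φ=45°, α=300°
  dir = (cos 300°, sin 300°) = (0.5000, -0.8660); from cell (3,4)
  next x-line at t=0.7000, next y-line at t=0.9699; Δt_x=2.0000, Δt_y=1.1547
    x: enter (4,4) at t=0.7000
    y: enter (4,3) at t=0.9699
    y: enter (4,2) at t=2.1246
    x: enter (5,2) at t=2.7000
    y: enter (5,1) at t=3.2793
    y: enter (5,0) at t=4.4341 ← occupied
  → r_3 = 4.4341
beam 4: φ=135°, α=30°
  dir = (cos 30°, sin 30°) = (0.8660, 0.5000); from cell (3,4)
  next x-line at t=0.4041, next y-line at t=0.3200; Δt_x=1.1547, Δt_y=2.0000
    y: enter (3,5) at t=0.3200 ← occupied
  → r_4 = 0.3200

ranges = [0.1848, 0.7506, 4.4341, 0.3200]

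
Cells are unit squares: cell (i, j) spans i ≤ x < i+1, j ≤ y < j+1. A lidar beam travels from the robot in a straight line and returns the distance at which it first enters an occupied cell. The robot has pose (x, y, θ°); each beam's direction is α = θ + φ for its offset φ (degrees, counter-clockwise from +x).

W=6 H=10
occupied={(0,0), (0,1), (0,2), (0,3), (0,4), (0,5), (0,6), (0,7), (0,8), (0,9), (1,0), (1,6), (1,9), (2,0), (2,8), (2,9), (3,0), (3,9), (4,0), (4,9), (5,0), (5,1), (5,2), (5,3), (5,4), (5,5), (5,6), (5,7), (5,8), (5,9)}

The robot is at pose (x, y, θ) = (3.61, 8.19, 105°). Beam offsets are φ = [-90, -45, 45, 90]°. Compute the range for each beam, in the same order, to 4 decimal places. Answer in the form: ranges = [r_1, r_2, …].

ranges = [1.4390, 0.9353, 0.7044, 0.6315]

beam 1: φ=-90°, α=15°
  d=(0.9659,0.2588)  start (3,8)  tX=0.4038 tY=3.1296  stride 1/|dx|=1.0353 1/|dy|=3.8637
    cross x-line → (4,8), t=0.4038
    cross x-line → (5,8), t=1.4390 (wall)
  → r_1 = 1.4390
beam 2: φ=-45°, α=60°
  d=(0.5000,0.8660)  start (3,8)  tX=0.7800 tY=0.9353  stride 1/|dx|=2.0000 1/|dy|=1.1547
    cross x-line → (4,8), t=0.7800
    cross y-line → (4,9), t=0.9353 (wall)
  → r_2 = 0.9353
beam 3: φ=45°, α=150°
  d=(-0.8660,0.5000)  start (3,8)  tX=0.7044 tY=1.6200  stride 1/|dx|=1.1547 1/|dy|=2.0000
    cross x-line → (2,8), t=0.7044 (wall)
  → r_3 = 0.7044
beam 4: φ=90°, α=195°
  d=(-0.9659,-0.2588)  start (3,8)  tX=0.6315 tY=0.7341  stride 1/|dx|=1.0353 1/|dy|=3.8637
    cross x-line → (2,8), t=0.6315 (wall)
  → r_4 = 0.6315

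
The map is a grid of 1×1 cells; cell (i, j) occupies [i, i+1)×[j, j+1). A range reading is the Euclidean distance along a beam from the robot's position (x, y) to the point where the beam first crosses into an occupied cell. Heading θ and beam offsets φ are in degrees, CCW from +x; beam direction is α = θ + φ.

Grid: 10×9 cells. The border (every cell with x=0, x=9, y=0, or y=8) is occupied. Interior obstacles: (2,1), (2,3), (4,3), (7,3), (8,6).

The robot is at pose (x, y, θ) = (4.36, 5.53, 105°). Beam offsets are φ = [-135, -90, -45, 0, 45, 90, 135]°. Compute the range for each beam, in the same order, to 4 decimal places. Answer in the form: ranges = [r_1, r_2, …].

beam 1: φ=-135°, α=330°
  d=(0.8660,-0.5000)  start (4,5)  tX=0.7390 tY=1.0600  stride 1/|dx|=1.1547 1/|dy|=2.0000
    cross x-line → (5,5), t=0.7390
    cross y-line → (5,4), t=1.0600
    cross x-line → (6,4), t=1.8937
    cross x-line → (7,4), t=3.0484
    cross y-line → (7,3), t=3.0600 (wall)
  → r_1 = 3.0600
beam 2: φ=-90°, α=15°
  d=(0.9659,0.2588)  start (4,5)  tX=0.6626 tY=1.8159  stride 1/|dx|=1.0353 1/|dy|=3.8637
    cross x-line → (5,5), t=0.6626
    cross x-line → (6,5), t=1.6979
    cross y-line → (6,6), t=1.8159
    cross x-line → (7,6), t=2.7331
    cross x-line → (8,6), t=3.7684 (wall)
  → r_2 = 3.7684
beam 3: φ=-45°, α=60°
  d=(0.5000,0.8660)  start (4,5)  tX=1.2800 tY=0.5427  stride 1/|dx|=2.0000 1/|dy|=1.1547
    cross y-line → (4,6), t=0.5427
    cross x-line → (5,6), t=1.2800
    cross y-line → (5,7), t=1.6974
    cross y-line → (5,8), t=2.8521 (wall)
  → r_3 = 2.8521
beam 4: φ=0°, α=105°
  d=(-0.2588,0.9659)  start (4,5)  tX=1.3909 tY=0.4866  stride 1/|dx|=3.8637 1/|dy|=1.0353
    cross y-line → (4,6), t=0.4866
    cross x-line → (3,6), t=1.3909
    cross y-line → (3,7), t=1.5219
    cross y-line → (3,8), t=2.5571 (wall)
  → r_4 = 2.5571
beam 5: φ=45°, α=150°
  d=(-0.8660,0.5000)  start (4,5)  tX=0.4157 tY=0.9400  stride 1/|dx|=1.1547 1/|dy|=2.0000
    cross x-line → (3,5), t=0.4157
    cross y-line → (3,6), t=0.9400
    cross x-line → (2,6), t=1.5704
    cross x-line → (1,6), t=2.7251
    cross y-line → (1,7), t=2.9400
    cross x-line → (0,7), t=3.8798 (wall)
  → r_5 = 3.8798
beam 6: φ=90°, α=195°
  d=(-0.9659,-0.2588)  start (4,5)  tX=0.3727 tY=2.0478  stride 1/|dx|=1.0353 1/|dy|=3.8637
    cross x-line → (3,5), t=0.3727
    cross x-line → (2,5), t=1.4080
    cross y-line → (2,4), t=2.0478
    cross x-line → (1,4), t=2.4433
    cross x-line → (0,4), t=3.4785 (wall)
  → r_6 = 3.4785
beam 7: φ=135°, α=240°
  d=(-0.5000,-0.8660)  start (4,5)  tX=0.7200 tY=0.6120  stride 1/|dx|=2.0000 1/|dy|=1.1547
    cross y-line → (4,4), t=0.6120
    cross x-line → (3,4), t=0.7200
    cross y-line → (3,3), t=1.7667
    cross x-line → (2,3), t=2.7200 (wall)
  → r_7 = 2.7200

ranges = [3.0600, 3.7684, 2.8521, 2.5571, 3.8798, 3.4785, 2.7200]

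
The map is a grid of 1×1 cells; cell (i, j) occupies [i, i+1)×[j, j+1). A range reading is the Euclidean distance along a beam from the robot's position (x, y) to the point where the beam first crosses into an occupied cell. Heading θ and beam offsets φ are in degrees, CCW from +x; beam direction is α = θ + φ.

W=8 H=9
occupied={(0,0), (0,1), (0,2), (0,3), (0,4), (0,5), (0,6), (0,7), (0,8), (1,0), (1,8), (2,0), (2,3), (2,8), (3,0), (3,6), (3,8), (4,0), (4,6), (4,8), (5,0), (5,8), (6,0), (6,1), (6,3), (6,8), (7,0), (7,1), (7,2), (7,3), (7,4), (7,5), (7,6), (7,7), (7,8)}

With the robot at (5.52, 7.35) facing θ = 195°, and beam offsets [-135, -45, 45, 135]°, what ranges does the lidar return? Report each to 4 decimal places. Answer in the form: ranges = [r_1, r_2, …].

beam 1: φ=-135°, α=60°
  dir = (cos 60°, sin 60°) = (0.5000, 0.8660); from cell (5,7)
  next x-line at t=0.9600, next y-line at t=0.7506; Δt_x=2.0000, Δt_y=1.1547
    y: enter (5,8) at t=0.7506 ← occupied
  → r_1 = 0.7506
beam 2: φ=-45°, α=150°
  dir = (cos 150°, sin 150°) = (-0.8660, 0.5000); from cell (5,7)
  next x-line at t=0.6004, next y-line at t=1.3000; Δt_x=1.1547, Δt_y=2.0000
    x: enter (4,7) at t=0.6004
    y: enter (4,8) at t=1.3000 ← occupied
  → r_2 = 1.3000
beam 3: φ=45°, α=240°
  dir = (cos 240°, sin 240°) = (-0.5000, -0.8660); from cell (5,7)
  next x-line at t=1.0400, next y-line at t=0.4041; Δt_x=2.0000, Δt_y=1.1547
    y: enter (5,6) at t=0.4041
    x: enter (4,6) at t=1.0400 ← occupied
  → r_3 = 1.0400
beam 4: φ=135°, α=330°
  dir = (cos 330°, sin 330°) = (0.8660, -0.5000); from cell (5,7)
  next x-line at t=0.5543, next y-line at t=0.7000; Δt_x=1.1547, Δt_y=2.0000
    x: enter (6,7) at t=0.5543
    y: enter (6,6) at t=0.7000
    x: enter (7,6) at t=1.7090 ← occupied
  → r_4 = 1.7090

ranges = [0.7506, 1.3000, 1.0400, 1.7090]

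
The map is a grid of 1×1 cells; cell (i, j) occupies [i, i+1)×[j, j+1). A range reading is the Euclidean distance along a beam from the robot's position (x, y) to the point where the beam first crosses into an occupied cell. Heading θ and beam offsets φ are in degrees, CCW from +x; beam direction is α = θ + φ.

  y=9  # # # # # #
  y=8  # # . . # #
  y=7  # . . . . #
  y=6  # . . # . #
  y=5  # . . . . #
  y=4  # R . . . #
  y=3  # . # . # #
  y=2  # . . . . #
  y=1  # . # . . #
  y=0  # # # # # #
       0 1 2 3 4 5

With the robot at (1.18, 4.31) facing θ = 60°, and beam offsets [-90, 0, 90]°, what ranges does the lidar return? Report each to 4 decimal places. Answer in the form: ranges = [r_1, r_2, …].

beam 1: φ=-90°, α=330°
  direction (0.8660, -0.5000); cell (1,4); t to first gridline: x 0.9469, y 0.6200 (then +1.1547 / +2.0000)
    (1,3) via y @ 0.6200
    (2,3) via x @ 0.9469  # hit
  → r_1 = 0.9469
beam 2: φ=0°, α=60°
  direction (0.5000, 0.8660); cell (1,4); t to first gridline: x 1.6400, y 0.7967 (then +2.0000 / +1.1547)
    (1,5) via y @ 0.7967
    (2,5) via x @ 1.6400
    (2,6) via y @ 1.9514
    (2,7) via y @ 3.1061
    (3,7) via x @ 3.6400
    (3,8) via y @ 4.2608
    (3,9) via y @ 5.4155  # hit
  → r_2 = 5.4155
beam 3: φ=90°, α=150°
  direction (-0.8660, 0.5000); cell (1,4); t to first gridline: x 0.2078, y 1.3800 (then +1.1547 / +2.0000)
    (0,4) via x @ 0.2078  # hit
  → r_3 = 0.2078

ranges = [0.9469, 5.4155, 0.2078]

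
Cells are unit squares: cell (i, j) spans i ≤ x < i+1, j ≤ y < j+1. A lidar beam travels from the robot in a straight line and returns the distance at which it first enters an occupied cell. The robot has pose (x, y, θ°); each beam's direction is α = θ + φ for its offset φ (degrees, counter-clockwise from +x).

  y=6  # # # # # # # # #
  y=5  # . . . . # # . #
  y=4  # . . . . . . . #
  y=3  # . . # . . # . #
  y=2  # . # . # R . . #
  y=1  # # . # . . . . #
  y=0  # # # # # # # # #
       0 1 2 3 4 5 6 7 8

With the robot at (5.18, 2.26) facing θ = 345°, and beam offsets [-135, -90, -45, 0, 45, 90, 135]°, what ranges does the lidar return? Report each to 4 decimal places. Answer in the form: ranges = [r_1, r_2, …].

beam 1: φ=-135°, α=210°
  dir = (cos 210°, sin 210°) = (-0.8660, -0.5000); from cell (5,2)
  next x-line at t=0.2078, next y-line at t=0.5200; Δt_x=1.1547, Δt_y=2.0000
    x: enter (4,2) at t=0.2078 ← occupied
  → r_1 = 0.2078
beam 2: φ=-90°, α=255°
  dir = (cos 255°, sin 255°) = (-0.2588, -0.9659); from cell (5,2)
  next x-line at t=0.6955, next y-line at t=0.2692; Δt_x=3.8637, Δt_y=1.0353
    y: enter (5,1) at t=0.2692
    x: enter (4,1) at t=0.6955
    y: enter (4,0) at t=1.3044 ← occupied
  → r_2 = 1.3044
beam 3: φ=-45°, α=300°
  dir = (cos 300°, sin 300°) = (0.5000, -0.8660); from cell (5,2)
  next x-line at t=1.6400, next y-line at t=0.3002; Δt_x=2.0000, Δt_y=1.1547
    y: enter (5,1) at t=0.3002
    y: enter (5,0) at t=1.4549 ← occupied
  → r_3 = 1.4549
beam 4: φ=0°, α=345°
  dir = (cos 345°, sin 345°) = (0.9659, -0.2588); from cell (5,2)
  next x-line at t=0.8489, next y-line at t=1.0046; Δt_x=1.0353, Δt_y=3.8637
    x: enter (6,2) at t=0.8489
    y: enter (6,1) at t=1.0046
    x: enter (7,1) at t=1.8842
    x: enter (8,1) at t=2.9195 ← occupied
  → r_4 = 2.9195
beam 5: φ=45°, α=30°
  dir = (cos 30°, sin 30°) = (0.8660, 0.5000); from cell (5,2)
  next x-line at t=0.9469, next y-line at t=1.4800; Δt_x=1.1547, Δt_y=2.0000
    x: enter (6,2) at t=0.9469
    y: enter (6,3) at t=1.4800 ← occupied
  → r_5 = 1.4800
beam 6: φ=90°, α=75°
  dir = (cos 75°, sin 75°) = (0.2588, 0.9659); from cell (5,2)
  next x-line at t=3.1682, next y-line at t=0.7661; Δt_x=3.8637, Δt_y=1.0353
    y: enter (5,3) at t=0.7661
    y: enter (5,4) at t=1.8014
    y: enter (5,5) at t=2.8367 ← occupied
  → r_6 = 2.8367
beam 7: φ=135°, α=120°
  dir = (cos 120°, sin 120°) = (-0.5000, 0.8660); from cell (5,2)
  next x-line at t=0.3600, next y-line at t=0.8545; Δt_x=2.0000, Δt_y=1.1547
    x: enter (4,2) at t=0.3600 ← occupied
  → r_7 = 0.3600

ranges = [0.2078, 1.3044, 1.4549, 2.9195, 1.4800, 2.8367, 0.3600]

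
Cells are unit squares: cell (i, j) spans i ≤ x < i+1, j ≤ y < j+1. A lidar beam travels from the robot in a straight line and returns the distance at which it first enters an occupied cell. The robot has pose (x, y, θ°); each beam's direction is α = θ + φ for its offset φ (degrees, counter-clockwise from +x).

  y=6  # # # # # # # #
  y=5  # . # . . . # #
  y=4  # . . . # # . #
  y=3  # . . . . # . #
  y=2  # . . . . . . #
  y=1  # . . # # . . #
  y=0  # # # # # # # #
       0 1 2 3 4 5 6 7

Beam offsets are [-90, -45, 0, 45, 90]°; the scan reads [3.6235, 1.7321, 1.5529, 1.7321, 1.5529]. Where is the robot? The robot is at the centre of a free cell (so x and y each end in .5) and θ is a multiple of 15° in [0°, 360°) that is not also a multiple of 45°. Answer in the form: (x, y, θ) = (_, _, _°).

(x, y, θ) = (2.5, 2.5, 195°)

Enumerate (i+0.5, j+0.5, θ) over the 23 free cells and 16 admissible headings. For each, cast all 5 beams and compare to the given ranges.
  (2.5, 4.5, 330°): beam 1 = 3.0000 ≠ 3.6235 ✗
  (4.5, 3.5, 165°): beam 1 = 0.5176 ≠ 3.6235 ✗
  (2.5, 4.5, 105°): beam 1 = 1.5529 ≠ 3.6235 ✗
  (4.5, 3.5, 300°): beam 1 = 4.0415 ≠ 3.6235 ✗
  …
  (2.5, 2.5, 195°): r_1=3.6235, r_2=1.7321, r_3=1.5529, r_4=1.7321, r_5=1.5529 — all match ✓
No second candidate reproduces the full scan.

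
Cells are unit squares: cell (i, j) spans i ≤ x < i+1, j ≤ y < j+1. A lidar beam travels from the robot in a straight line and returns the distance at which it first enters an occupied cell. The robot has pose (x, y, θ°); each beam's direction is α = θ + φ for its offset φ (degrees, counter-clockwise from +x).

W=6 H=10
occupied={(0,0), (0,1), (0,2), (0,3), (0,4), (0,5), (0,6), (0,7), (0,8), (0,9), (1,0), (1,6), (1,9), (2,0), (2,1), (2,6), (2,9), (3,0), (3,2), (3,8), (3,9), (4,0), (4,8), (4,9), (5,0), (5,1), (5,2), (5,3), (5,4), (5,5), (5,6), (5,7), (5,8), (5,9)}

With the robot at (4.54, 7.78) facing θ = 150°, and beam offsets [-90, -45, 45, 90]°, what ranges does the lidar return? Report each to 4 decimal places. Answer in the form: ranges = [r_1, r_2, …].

ranges = [0.2540, 0.2278, 3.0137, 7.0800]

beam 1: φ=-90°, α=60°
  d=(0.5000,0.8660)  start (4,7)  tX=0.9200 tY=0.2540  stride 1/|dx|=2.0000 1/|dy|=1.1547
    cross y-line → (4,8), t=0.2540 (wall)
  → r_1 = 0.2540
beam 2: φ=-45°, α=105°
  d=(-0.2588,0.9659)  start (4,7)  tX=2.0864 tY=0.2278  stride 1/|dx|=3.8637 1/|dy|=1.0353
    cross y-line → (4,8), t=0.2278 (wall)
  → r_2 = 0.2278
beam 3: φ=45°, α=195°
  d=(-0.9659,-0.2588)  start (4,7)  tX=0.5590 tY=3.0137  stride 1/|dx|=1.0353 1/|dy|=3.8637
    cross x-line → (3,7), t=0.5590
    cross x-line → (2,7), t=1.5943
    cross x-line → (1,7), t=2.6296
    cross y-line → (1,6), t=3.0137 (wall)
  → r_3 = 3.0137
beam 4: φ=90°, α=240°
  d=(-0.5000,-0.8660)  start (4,7)  tX=1.0800 tY=0.9007  stride 1/|dx|=2.0000 1/|dy|=1.1547
    cross y-line → (4,6), t=0.9007
    cross x-line → (3,6), t=1.0800
    cross y-line → (3,5), t=2.0554
    cross x-line → (2,5), t=3.0800
    cross y-line → (2,4), t=3.2101
    cross y-line → (2,3), t=4.3648
    cross x-line → (1,3), t=5.0800
    cross y-line → (1,2), t=5.5195
    cross y-line → (1,1), t=6.6742
    cross x-line → (0,1), t=7.0800 (wall)
  → r_4 = 7.0800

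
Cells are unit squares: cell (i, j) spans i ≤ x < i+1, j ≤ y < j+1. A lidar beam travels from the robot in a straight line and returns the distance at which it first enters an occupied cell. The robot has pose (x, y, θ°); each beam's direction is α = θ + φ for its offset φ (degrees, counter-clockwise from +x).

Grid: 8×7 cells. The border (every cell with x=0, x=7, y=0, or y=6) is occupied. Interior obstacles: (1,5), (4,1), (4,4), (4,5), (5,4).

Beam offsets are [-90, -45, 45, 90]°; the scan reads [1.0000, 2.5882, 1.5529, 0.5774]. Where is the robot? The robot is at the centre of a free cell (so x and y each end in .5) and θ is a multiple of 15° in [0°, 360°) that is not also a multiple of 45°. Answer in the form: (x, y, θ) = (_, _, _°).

Enumerate (i+0.5, j+0.5, θ) over the 25 free cells and 16 admissible headings. For each, cast all 4 beams and compare to the given ranges.
  (4.5, 3.5, 255°): beam 1 = 3.6235 ≠ 1.0000 ✗
  (4.5, 3.5, 60°): beam 1 = 2.8868 ≠ 1.0000 ✗
  (1.5, 1.5, 345°): beam 1 = 0.5176 ≠ 1.0000 ✗
  (5.5, 5.5, 165°): beam 1 = 0.5176 ≠ 1.0000 ✗
  …
  (6.5, 1.5, 150°): r_1=1.0000, r_2=2.5882, r_3=1.5529, r_4=0.5774 — all match ✓
Only this pose fits every beam.

(x, y, θ) = (6.5, 1.5, 150°)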